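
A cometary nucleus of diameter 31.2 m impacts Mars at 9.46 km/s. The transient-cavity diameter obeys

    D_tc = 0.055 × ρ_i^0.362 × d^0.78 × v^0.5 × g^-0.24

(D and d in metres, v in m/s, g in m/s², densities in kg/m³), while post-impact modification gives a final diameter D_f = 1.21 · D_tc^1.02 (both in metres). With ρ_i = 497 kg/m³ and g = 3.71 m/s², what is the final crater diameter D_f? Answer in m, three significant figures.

D_f ≈ 742 m

v = 9460 m/s.
ρ_i^0.362 = 497^0.362 = 9.464
d^0.78 = 31.2^0.78 = 14.64
v^0.5 = 9460^0.5 = 97.26
g^-0.24 = 3.71^-0.24 = 0.7300
D_tc = 0.055 × 9.464 × 14.64 × 97.26 × 0.7300 = 541.0 m
D_f = 1.21 × (541.0)^1.02 = 742.4 m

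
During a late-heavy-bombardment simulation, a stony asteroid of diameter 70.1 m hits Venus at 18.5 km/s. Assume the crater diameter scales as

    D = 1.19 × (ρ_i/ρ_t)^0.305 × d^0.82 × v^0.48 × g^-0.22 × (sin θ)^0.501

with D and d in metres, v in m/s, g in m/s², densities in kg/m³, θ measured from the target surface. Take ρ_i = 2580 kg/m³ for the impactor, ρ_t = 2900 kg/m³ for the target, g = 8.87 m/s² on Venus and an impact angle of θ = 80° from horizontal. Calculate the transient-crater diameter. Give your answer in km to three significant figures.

In SI units: v = 18500 m/s.
(ρ_i/ρ_t)^0.305 = (2580/2900)^0.305 = 0.9650
d^0.82 = 70.1^0.82 = 32.62
v^0.48 = 18500^0.48 = 111.7
g^-0.22 = 8.87^-0.22 = 0.6187
(sin 80°)^0.501 = 0.9848^0.501 = 0.9924
D = 1.19 × 0.9650 × 32.62 × 111.7 × 0.6187 × 0.9924 = 2569 m
   = 2.569 km

D ≈ 2.57 km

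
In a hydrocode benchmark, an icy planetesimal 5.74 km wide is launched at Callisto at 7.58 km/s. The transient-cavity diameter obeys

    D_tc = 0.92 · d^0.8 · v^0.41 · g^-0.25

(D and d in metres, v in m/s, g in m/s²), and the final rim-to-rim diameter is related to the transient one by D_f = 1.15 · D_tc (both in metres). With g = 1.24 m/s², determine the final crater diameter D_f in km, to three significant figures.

D_f ≈ 39.7 km

In SI: d = 5740 m, v = 7580 m/s.
d^0.8 = 5740^0.8 = 1017
v^0.41 = 7580^0.41 = 38.96
g^-0.25 = 1.24^-0.25 = 0.9476
D_tc = 0.92 × 1017 × 38.96 × 0.9476 = 34540 m
D_f = 1.15 × 34540 = 39721 m
     = 39.72 km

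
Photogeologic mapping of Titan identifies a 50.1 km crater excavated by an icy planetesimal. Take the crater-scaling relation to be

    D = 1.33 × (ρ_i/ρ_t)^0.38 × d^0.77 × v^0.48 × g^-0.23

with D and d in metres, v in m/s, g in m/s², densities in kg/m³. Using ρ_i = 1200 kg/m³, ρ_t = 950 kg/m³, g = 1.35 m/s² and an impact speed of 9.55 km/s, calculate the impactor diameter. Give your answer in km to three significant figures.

d ≈ 2.82 km

Rearranging for d: d = [D / (1.33 · (1200/950)^0.38 · 9550^0.48 · 1.35^-0.23)]^(1/0.77).
D = 50100 m.
(1200/950)^0.38 = 1.093
9550^0.48 = 81.36
1.35^-0.23 = 0.9333
Denominator = 1.33 × 1.093 × 81.36 × 0.9333 = 110.4
D / 110.4 = 50100 / 110.4 = 453.8
d = 453.8^(1/0.77) = 453.8^1.2987 = 2821 m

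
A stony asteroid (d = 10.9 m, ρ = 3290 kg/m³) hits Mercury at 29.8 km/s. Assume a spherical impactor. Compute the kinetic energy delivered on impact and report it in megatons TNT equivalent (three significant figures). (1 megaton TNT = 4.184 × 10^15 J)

v = 29800 m/s.
Mass m = (π/6) ρ d³ = (π/6) × 3290 × (10.9)³ = 2.231 × 10^6 kg
E = ½ m v² = 0.5 × 2.231 × 10^6 × (29800)² = 9.906 × 10^14 J
   = 9.906 × 10^14 / 4.184×10^15 = 0.2368 Mt

E ≈ 0.237 Mt TNT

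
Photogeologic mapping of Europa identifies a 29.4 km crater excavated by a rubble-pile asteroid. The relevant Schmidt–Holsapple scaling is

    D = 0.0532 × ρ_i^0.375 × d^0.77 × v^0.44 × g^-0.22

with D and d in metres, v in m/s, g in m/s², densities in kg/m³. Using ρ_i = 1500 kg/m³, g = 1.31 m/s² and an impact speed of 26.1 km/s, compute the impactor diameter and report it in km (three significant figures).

Rearranging for d: d = [D / (0.0532 · 1500^0.375 · 26100^0.44 · 1.31^-0.22)]^(1/0.77).
D = 29400 m.
1500^0.375 = 15.53
26100^0.44 = 87.77
1.31^-0.22 = 0.9423
Denominator = 0.0532 × 15.53 × 87.77 × 0.9423 = 68.33
D / 68.33 = 29400 / 68.33 = 430.3
d = 430.3^(1/0.77) = 430.3^1.2987 = 2633 m

d ≈ 2.63 km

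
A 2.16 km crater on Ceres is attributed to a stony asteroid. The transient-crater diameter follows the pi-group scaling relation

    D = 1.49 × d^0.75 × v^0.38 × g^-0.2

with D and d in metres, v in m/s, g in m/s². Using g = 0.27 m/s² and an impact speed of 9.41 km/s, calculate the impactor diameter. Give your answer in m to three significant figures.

Rearranging for d: d = [D / (1.49 · 9410^0.38 · 0.27^-0.2)]^(1/0.75).
D = 2160 m.
9410^0.38 = 32.36
0.27^-0.2 = 1.299
Denominator = 1.49 × 32.36 × 1.299 = 62.63
D / 62.63 = 2160 / 62.63 = 34.49
d = 34.49^(1/0.75) = 34.49^1.3333 = 112.3 m

d ≈ 112 m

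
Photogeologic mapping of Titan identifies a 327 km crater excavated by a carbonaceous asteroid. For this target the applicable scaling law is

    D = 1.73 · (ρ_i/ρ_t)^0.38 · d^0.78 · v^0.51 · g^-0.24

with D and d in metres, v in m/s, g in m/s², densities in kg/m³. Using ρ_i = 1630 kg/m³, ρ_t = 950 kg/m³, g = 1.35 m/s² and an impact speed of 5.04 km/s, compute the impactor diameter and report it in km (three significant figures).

d ≈ 18.6 km

Rearranging for d: d = [D / (1.73 · (1630/950)^0.38 · 5040^0.51 · 1.35^-0.24)]^(1/0.78).
D = 327000 m.
(1630/950)^0.38 = 1.228
5040^0.51 = 77.31
1.35^-0.24 = 0.9305
Denominator = 1.73 × 1.228 × 77.31 × 0.9305 = 152.8
D / 152.8 = 327000 / 152.8 = 2140
d = 2140^(1/0.78) = 2140^1.2821 = 18618 m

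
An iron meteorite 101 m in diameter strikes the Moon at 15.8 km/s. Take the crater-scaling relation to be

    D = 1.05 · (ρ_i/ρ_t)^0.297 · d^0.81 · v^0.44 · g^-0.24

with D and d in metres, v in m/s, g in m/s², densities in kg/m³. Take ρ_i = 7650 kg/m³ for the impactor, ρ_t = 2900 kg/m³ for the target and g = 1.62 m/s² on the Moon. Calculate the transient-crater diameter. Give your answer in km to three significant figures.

D ≈ 3.69 km

In SI units: v = 15800 m/s.
(ρ_i/ρ_t)^0.297 = (7650/2900)^0.297 = 1.334
d^0.81 = 101^0.81 = 42.02
v^0.44 = 15800^0.44 = 70.37
g^-0.24 = 1.62^-0.24 = 0.8907
D = 1.05 × 1.334 × 42.02 × 70.37 × 0.8907 = 3689 m
   = 3.689 km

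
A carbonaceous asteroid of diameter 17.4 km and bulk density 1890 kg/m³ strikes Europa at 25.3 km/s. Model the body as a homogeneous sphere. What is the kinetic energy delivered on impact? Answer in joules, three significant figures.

E ≈ 1.67 × 10^24 J

d = 17400 m; v = 25300 m/s.
Mass m = (π/6) ρ d³ = (π/6) × 1890 × (17400)³ = 5.213 × 10^15 kg
E = ½ m v² = 0.5 × 5.213 × 10^15 × (25300)² = 1.668 × 10^24 J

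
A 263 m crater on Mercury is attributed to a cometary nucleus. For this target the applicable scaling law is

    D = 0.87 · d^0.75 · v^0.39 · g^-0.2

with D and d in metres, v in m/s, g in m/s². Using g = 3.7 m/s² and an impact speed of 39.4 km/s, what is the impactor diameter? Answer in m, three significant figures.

Rearranging for d: d = [D / (0.87 · 39400^0.39 · 3.7^-0.2)]^(1/0.75).
39400^0.39 = 61.98
3.7^-0.2 = 0.7698
Denominator = 0.87 × 61.98 × 0.7698 = 41.51
D / 41.51 = 263 / 41.51 = 6.336
d = 6.336^(1/0.75) = 6.336^1.3333 = 11.72 m

d ≈ 11.7 m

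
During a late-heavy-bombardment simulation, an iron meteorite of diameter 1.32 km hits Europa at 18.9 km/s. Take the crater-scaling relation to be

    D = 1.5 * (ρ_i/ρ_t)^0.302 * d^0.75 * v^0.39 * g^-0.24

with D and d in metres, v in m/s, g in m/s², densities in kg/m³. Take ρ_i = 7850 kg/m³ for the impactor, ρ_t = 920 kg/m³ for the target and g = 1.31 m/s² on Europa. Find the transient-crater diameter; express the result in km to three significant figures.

D ≈ 27.4 km

In SI units: d = 1320 m, v = 18900 m/s.
(ρ_i/ρ_t)^0.302 = (7850/920)^0.302 = 1.911
d^0.75 = 1320^0.75 = 219.0
v^0.39 = 18900^0.39 = 46.54
g^-0.24 = 1.31^-0.24 = 0.9372
D = 1.5 × 1.911 × 219.0 × 46.54 × 0.9372 = 27381 m
   = 27.38 km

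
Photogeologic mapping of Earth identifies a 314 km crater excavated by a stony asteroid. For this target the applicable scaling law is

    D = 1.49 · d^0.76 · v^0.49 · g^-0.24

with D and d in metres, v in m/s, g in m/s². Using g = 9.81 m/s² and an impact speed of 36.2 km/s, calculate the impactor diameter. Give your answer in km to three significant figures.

d ≈ 23.9 km

Rearranging for d: d = [D / (1.49 · 36200^0.49 · 9.81^-0.24)]^(1/0.76).
D = 314000 m.
36200^0.49 = 171.3
9.81^-0.24 = 0.5781
Denominator = 1.49 × 171.3 × 0.5781 = 147.6
D / 147.6 = 314000 / 147.6 = 2127
d = 2127^(1/0.76) = 2127^1.3158 = 23915 m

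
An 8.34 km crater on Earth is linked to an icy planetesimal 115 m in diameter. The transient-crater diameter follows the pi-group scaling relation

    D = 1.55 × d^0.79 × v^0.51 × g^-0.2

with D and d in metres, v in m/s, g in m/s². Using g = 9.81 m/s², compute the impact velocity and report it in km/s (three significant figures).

v ≈ 32.5 km/s

Rearranging for v: v = [D / (1.55 · 115^0.79 · 9.81^-0.2)]^(1/0.51).
D = 8340 m.
115^0.79 = 42.46
9.81^-0.2 = 0.6334
Denominator = 1.55 × 42.46 × 0.6334 = 41.69
D / 41.69 = 8340 / 41.69 = 200.0
v = 200.0^(1/0.51) = 200.0^1.9608 = 32498 m/s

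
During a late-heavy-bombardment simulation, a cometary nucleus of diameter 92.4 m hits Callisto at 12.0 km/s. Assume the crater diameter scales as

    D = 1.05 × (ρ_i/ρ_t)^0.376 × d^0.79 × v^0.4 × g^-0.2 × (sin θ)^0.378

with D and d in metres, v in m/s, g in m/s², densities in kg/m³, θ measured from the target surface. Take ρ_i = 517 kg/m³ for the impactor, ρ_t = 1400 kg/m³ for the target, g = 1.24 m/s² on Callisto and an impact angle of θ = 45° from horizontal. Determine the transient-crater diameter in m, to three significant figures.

In SI units: v = 12000 m/s.
(ρ_i/ρ_t)^0.376 = (517/1400)^0.376 = 0.6876
d^0.79 = 92.4^0.79 = 35.72
v^0.4 = 12000^0.4 = 42.82
g^-0.2 = 1.24^-0.2 = 0.9579
(sin 45°)^0.378 = 0.7071^0.378 = 0.8772
D = 1.05 × 0.6876 × 35.72 × 42.82 × 0.9579 × 0.8772 = 927.9 m

D ≈ 928 m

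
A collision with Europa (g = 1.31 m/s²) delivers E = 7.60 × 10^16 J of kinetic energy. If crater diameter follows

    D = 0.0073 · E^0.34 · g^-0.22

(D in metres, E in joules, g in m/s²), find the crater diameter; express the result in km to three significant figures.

E^0.34 = (7.60 × 10^16)^0.34 = 5.489 × 10^5
g^-0.22 = 1.31^-0.22 = 0.9423
D = 0.0073 × 5.489 × 10^5 × 0.9423 = 3776 m
   = 3.776 km

D ≈ 3.78 km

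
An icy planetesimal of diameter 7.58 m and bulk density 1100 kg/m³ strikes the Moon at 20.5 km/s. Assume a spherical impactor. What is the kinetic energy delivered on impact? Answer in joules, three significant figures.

v = 20500 m/s.
Mass m = (π/6) ρ d³ = (π/6) × 1100 × (7.58)³ = 2.508 × 10^5 kg
E = ½ m v² = 0.5 × 2.508 × 10^5 × (20500)² = 5.270 × 10^13 J

E ≈ 5.27 × 10^13 J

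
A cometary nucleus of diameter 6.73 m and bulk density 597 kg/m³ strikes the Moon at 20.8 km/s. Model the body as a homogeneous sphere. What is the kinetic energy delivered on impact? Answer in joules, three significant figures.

v = 20800 m/s.
Mass m = (π/6) ρ d³ = (π/6) × 597 × (6.73)³ = 9.528 × 10^4 kg
E = ½ m v² = 0.5 × 9.528 × 10^4 × (20800)² = 2.061 × 10^13 J

E ≈ 2.06 × 10^13 J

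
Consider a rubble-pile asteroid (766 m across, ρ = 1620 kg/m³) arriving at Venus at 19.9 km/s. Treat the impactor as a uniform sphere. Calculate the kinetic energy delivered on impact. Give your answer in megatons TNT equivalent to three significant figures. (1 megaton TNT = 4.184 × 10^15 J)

E ≈ 18000 Mt TNT

v = 19900 m/s.
Mass m = (π/6) ρ d³ = (π/6) × 1620 × (766)³ = 3.812 × 10^11 kg
E = ½ m v² = 0.5 × 3.812 × 10^11 × (19900)² = 7.548 × 10^19 J
   = 7.548 × 10^19 / 4.184×10^15 = 18040 Mt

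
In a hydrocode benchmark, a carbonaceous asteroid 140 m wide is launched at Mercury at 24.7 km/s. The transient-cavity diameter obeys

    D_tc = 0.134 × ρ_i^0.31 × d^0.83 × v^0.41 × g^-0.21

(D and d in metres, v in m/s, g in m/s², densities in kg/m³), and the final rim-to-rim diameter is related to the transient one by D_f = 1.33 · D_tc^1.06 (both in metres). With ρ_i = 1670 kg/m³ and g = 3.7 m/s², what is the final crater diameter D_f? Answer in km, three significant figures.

v = 24700 m/s.
ρ_i^0.31 = 1670^0.31 = 9.978
d^0.83 = 140^0.83 = 60.43
v^0.41 = 24700^0.41 = 63.24
g^-0.21 = 3.7^-0.21 = 0.7598
D_tc = 0.134 × 9.978 × 60.43 × 63.24 × 0.7598 = 3882 m
D_f = 1.33 × (3882)^1.06 = 8477 m
     = 8.477 km

D_f ≈ 8.48 km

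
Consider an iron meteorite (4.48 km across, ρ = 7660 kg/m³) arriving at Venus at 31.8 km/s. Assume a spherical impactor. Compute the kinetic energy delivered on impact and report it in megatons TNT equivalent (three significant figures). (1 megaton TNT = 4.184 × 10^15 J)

d = 4480 m; v = 31800 m/s.
Mass m = (π/6) ρ d³ = (π/6) × 7660 × (4480)³ = 3.606 × 10^14 kg
E = ½ m v² = 0.5 × 3.606 × 10^14 × (31800)² = 1.823 × 10^23 J
   = 1.823 × 10^23 / 4.184×10^15 = 4.357 × 10^7 Mt

E ≈ 4.36 × 10^7 Mt TNT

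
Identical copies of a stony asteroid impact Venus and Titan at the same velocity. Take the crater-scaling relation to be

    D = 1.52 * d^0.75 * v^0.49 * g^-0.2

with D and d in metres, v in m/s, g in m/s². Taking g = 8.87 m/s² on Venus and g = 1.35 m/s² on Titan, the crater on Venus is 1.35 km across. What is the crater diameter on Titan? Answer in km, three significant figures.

D ≈ 1.97 km

All impactor-dependent factors cancel in the ratio, leaving D_Titan/D_Venus = (g_Titan/g_Venus)^-0.2.
(1.35/8.87)^-0.2 = 0.1522^-0.2 = 1.457
D_Titan = 1.457 × 1.35 km = 1.97 km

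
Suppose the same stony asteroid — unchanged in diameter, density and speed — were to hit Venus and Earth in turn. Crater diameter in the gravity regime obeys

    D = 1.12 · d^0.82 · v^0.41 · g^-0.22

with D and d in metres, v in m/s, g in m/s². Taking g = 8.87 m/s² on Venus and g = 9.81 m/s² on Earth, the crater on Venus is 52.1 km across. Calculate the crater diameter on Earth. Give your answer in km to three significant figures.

All impactor-dependent factors cancel in the ratio, leaving D_Earth/D_Venus = (g_Earth/g_Venus)^-0.22.
(9.81/8.87)^-0.22 = 1.106^-0.22 = 0.9781
D_Earth = 0.9781 × 52.1 km = 51.0 km

D ≈ 51.0 km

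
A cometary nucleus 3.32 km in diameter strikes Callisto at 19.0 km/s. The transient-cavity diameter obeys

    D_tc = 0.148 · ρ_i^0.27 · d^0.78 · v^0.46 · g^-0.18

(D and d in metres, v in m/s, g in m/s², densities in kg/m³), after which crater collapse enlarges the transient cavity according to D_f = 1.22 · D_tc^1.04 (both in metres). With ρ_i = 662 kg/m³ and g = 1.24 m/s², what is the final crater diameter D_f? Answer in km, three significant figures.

In SI: d = 3320 m, v = 19000 m/s.
ρ_i^0.27 = 662^0.27 = 5.776
d^0.78 = 3320^0.78 = 557.8
v^0.46 = 19000^0.46 = 92.95
g^-0.18 = 1.24^-0.18 = 0.9620
D_tc = 0.148 × 5.776 × 557.8 × 92.95 × 0.9620 = 42640 m
D_f = 1.22 × (42640)^1.04 = 79684 m
     = 79.68 km

D_f ≈ 79.7 km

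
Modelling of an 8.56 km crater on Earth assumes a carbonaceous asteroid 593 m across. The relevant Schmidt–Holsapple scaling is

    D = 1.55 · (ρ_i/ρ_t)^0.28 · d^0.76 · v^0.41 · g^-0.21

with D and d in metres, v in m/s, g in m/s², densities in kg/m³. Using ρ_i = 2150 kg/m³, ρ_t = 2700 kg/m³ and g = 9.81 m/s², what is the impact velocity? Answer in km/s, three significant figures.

Rearranging for v: v = [D / (1.55 · (2150/2700)^0.28 · 593^0.76 · 9.81^-0.21)]^(1/0.41).
D = 8560 m.
(2150/2700)^0.28 = 0.9382
593^0.76 = 128.1
9.81^-0.21 = 0.6191
Denominator = 1.55 × 0.9382 × 128.1 × 0.6191 = 115.3
D / 115.3 = 8560 / 115.3 = 74.24
v = 74.24^(1/0.41) = 74.24^2.439 = 36516 m/s

v ≈ 36.5 km/s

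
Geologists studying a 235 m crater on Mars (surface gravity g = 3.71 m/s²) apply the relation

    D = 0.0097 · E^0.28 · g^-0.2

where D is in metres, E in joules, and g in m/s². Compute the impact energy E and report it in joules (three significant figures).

Rearranging: E = [D / (0.0097 · g^-0.2)]^(1/0.28).
g^-0.2 = 3.71^-0.2 = 0.7694
D / (0.0097 × 0.7694) = 235 / (7.463 × 10^-3) = 3.149 × 10^4
E = (3.149 × 10^4)^3.5714 = 1.161 × 10^16 J

E ≈ 1.16 × 10^16 J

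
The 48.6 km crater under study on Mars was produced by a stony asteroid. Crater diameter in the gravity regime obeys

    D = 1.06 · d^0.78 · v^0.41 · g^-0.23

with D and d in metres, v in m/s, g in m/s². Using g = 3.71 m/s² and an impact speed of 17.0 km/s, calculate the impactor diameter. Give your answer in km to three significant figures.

Rearranging for d: d = [D / (1.06 · 17000^0.41 · 3.71^-0.23)]^(1/0.78).
D = 48600 m.
17000^0.41 = 54.26
3.71^-0.23 = 0.7397
Denominator = 1.06 × 54.26 × 0.7397 = 42.54
D / 42.54 = 48600 / 42.54 = 1142
d = 1142^(1/0.78) = 1142^1.2821 = 8322 m

d ≈ 8.32 km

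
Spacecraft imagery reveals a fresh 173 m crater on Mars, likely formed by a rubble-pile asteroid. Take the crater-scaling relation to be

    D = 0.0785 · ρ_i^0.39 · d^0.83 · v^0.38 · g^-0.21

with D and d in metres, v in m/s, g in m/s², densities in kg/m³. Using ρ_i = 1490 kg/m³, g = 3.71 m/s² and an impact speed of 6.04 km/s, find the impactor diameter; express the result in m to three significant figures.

d ≈ 8.91 m

Rearranging for d: d = [D / (0.0785 · 1490^0.39 · 6040^0.38 · 3.71^-0.21)]^(1/0.83).
1490^0.39 = 17.28
6040^0.38 = 27.34
3.71^-0.21 = 0.7593
Denominator = 0.0785 × 17.28 × 27.34 × 0.7593 = 28.16
D / 28.16 = 173 / 28.16 = 6.143
d = 6.143^(1/0.83) = 6.143^1.2048 = 8.909 m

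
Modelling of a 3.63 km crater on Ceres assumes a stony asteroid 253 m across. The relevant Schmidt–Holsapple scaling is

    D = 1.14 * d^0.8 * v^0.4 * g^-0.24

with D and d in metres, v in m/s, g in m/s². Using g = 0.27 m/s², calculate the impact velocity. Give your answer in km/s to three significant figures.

v ≈ 4.07 km/s

Rearranging for v: v = [D / (1.14 · 253^0.8 · 0.27^-0.24)]^(1/0.4).
D = 3630 m.
253^0.8 = 83.66
0.27^-0.24 = 1.369
Denominator = 1.14 × 83.66 × 1.369 = 130.6
D / 130.6 = 3630 / 130.6 = 27.79
v = 27.79^(1/0.4) = 27.79^2.5 = 4071 m/s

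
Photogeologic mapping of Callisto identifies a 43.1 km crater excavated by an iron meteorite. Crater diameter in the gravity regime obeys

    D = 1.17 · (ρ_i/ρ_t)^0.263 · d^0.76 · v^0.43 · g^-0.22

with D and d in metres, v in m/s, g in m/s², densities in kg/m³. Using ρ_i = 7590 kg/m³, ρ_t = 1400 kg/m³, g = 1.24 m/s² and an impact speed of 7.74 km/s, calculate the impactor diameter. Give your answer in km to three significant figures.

Rearranging for d: d = [D / (1.17 · (7590/1400)^0.263 · 7740^0.43 · 1.24^-0.22)]^(1/0.76).
D = 43100 m.
(7590/1400)^0.263 = 1.560
7740^0.43 = 47.01
1.24^-0.22 = 0.9538
Denominator = 1.17 × 1.560 × 47.01 × 0.9538 = 81.84
D / 81.84 = 43100 / 81.84 = 526.6
d = 526.6^(1/0.76) = 526.6^1.3158 = 3810 m

d ≈ 3.81 km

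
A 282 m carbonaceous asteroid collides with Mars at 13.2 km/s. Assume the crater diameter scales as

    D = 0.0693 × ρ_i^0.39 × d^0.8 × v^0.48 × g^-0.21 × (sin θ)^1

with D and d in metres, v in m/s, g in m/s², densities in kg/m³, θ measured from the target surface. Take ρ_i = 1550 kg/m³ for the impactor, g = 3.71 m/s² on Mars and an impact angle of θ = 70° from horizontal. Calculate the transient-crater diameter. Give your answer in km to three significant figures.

D ≈ 7.52 km

In SI units: v = 13200 m/s.
ρ_i^0.39 = 1550^0.39 = 17.55
d^0.8 = 282^0.8 = 91.24
v^0.48 = 13200^0.48 = 95.03
g^-0.21 = 3.71^-0.21 = 0.7593
(sin 70°)^1 = 0.9397^1 = 0.9397
D = 0.0693 × 17.55 × 91.24 × 95.03 × 0.7593 × 0.9397 = 7524 m
   = 7.524 km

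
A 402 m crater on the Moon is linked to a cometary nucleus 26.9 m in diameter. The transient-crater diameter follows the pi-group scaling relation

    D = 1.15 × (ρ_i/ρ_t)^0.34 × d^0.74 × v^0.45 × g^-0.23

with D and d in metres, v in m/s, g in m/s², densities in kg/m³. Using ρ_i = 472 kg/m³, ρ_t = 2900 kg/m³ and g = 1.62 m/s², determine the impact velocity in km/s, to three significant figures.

Rearranging for v: v = [D / (1.15 · (472/2900)^0.34 · 26.9^0.74 · 1.62^-0.23)]^(1/0.45).
(472/2900)^0.34 = 0.5394
26.9^0.74 = 11.43
1.62^-0.23 = 0.8950
Denominator = 1.15 × 0.5394 × 11.43 × 0.8950 = 6.346
D / 6.346 = 402 / 6.346 = 63.35
v = 63.35^(1/0.45) = 63.35^2.2222 = 10089 m/s

v ≈ 10.1 km/s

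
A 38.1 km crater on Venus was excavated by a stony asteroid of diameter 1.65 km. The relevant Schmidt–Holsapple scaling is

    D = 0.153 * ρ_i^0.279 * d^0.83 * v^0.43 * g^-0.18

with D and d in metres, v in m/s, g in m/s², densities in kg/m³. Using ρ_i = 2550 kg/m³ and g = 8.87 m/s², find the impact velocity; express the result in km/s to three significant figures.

Rearranging for v: v = [D / (0.153 · 2550^0.279 · 1650^0.83 · 8.87^-0.18)]^(1/0.43).
D = 38100 m.
2550^0.279 = 8.921
1650^0.83 = 468.3
8.87^-0.18 = 0.6751
Denominator = 0.153 × 8.921 × 468.3 × 0.6751 = 431.5
D / 431.5 = 38100 / 431.5 = 88.30
v = 88.30^(1/0.43) = 88.30^2.3256 = 33537 m/s

v ≈ 33.5 km/s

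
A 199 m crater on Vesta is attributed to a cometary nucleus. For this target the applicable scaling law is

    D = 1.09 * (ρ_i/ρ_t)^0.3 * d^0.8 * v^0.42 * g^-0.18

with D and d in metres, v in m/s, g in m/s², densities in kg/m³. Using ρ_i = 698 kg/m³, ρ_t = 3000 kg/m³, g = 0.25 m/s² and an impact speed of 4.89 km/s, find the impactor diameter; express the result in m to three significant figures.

d ≈ 9.82 m

Rearranging for d: d = [D / (1.09 · (698/3000)^0.3 · 4890^0.42 · 0.25^-0.18)]^(1/0.8).
(698/3000)^0.3 = 0.6457
4890^0.42 = 35.44
0.25^-0.18 = 1.283
Denominator = 1.09 × 0.6457 × 35.44 × 1.283 = 32.00
D / 32.00 = 199 / 32.00 = 6.219
d = 6.219^(1/0.8) = 6.219^1.25 = 9.821 m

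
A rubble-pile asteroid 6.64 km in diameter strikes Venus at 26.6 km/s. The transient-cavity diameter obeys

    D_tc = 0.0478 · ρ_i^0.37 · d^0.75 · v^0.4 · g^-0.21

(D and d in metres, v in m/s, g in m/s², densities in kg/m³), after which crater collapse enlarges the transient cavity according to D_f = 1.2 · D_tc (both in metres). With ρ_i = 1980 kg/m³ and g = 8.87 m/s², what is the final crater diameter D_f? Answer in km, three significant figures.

D_f ≈ 26.1 km

In SI: d = 6640 m, v = 26600 m/s.
ρ_i^0.37 = 1980^0.37 = 16.59
d^0.75 = 6640^0.75 = 735.6
v^0.4 = 26600^0.4 = 58.88
g^-0.21 = 8.87^-0.21 = 0.6323
D_tc = 0.0478 × 16.59 × 735.6 × 58.88 × 0.6323 = 21720 m
D_f = 1.2 × 21720 = 26064 m
     = 26.06 km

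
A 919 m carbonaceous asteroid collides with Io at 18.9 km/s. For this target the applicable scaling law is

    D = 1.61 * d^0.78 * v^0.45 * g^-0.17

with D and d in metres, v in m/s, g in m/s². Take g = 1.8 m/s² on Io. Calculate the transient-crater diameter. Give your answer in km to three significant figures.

D ≈ 25.1 km

In SI units: v = 18900 m/s.
d^0.78 = 919^0.78 = 204.8
v^0.45 = 18900^0.45 = 84.02
g^-0.17 = 1.8^-0.17 = 0.9049
D = 1.61 × 204.8 × 84.02 × 0.9049 = 25069 m
   = 25.07 km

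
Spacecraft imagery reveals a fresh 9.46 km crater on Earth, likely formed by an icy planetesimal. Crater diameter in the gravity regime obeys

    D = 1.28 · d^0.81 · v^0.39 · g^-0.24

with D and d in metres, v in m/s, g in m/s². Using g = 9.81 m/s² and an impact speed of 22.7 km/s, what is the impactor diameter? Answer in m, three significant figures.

d ≈ 939 m

Rearranging for d: d = [D / (1.28 · 22700^0.39 · 9.81^-0.24)]^(1/0.81).
D = 9460 m.
22700^0.39 = 49.99
9.81^-0.24 = 0.5781
Denominator = 1.28 × 49.99 × 0.5781 = 36.99
D / 36.99 = 9460 / 36.99 = 255.7
d = 255.7^(1/0.81) = 255.7^1.2346 = 938.8 m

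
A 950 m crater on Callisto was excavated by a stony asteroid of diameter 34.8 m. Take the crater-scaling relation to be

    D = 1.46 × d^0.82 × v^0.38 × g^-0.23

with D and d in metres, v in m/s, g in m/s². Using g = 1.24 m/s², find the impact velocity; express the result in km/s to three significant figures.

Rearranging for v: v = [D / (1.46 · 34.8^0.82 · 1.24^-0.23)]^(1/0.38).
34.8^0.82 = 18.37
1.24^-0.23 = 0.9517
Denominator = 1.46 × 18.37 × 0.9517 = 25.52
D / 25.52 = 950 / 25.52 = 37.23
v = 37.23^(1/0.38) = 37.23^2.6316 = 13613 m/s

v ≈ 13.6 km/s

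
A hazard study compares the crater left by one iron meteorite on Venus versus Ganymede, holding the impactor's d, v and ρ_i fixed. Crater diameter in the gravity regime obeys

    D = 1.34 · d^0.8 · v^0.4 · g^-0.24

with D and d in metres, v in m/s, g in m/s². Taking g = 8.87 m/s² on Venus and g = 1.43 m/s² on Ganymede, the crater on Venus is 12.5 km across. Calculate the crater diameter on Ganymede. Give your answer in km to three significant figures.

D ≈ 19.4 km

All impactor-dependent factors cancel in the ratio, leaving D_Ganymede/D_Venus = (g_Ganymede/g_Venus)^-0.24.
(1.43/8.87)^-0.24 = 0.1612^-0.24 = 1.550
D_Ganymede = 1.550 × 12.5 km = 19.4 km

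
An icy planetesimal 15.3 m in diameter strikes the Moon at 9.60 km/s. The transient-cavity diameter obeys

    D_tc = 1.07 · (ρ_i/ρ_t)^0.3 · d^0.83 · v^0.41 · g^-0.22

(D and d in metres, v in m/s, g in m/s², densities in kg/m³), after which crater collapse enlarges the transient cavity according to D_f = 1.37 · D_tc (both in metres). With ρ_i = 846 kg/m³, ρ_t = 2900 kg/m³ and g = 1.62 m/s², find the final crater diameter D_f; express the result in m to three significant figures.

D_f ≈ 376 m

v = 9600 m/s.
(ρ_i/ρ_t)^0.3 = (846/2900)^0.3 = 0.6910
d^0.83 = 15.3^0.83 = 9.623
v^0.41 = 9600^0.41 = 42.93
g^-0.22 = 1.62^-0.22 = 0.8993
D_tc = 1.07 × 0.6910 × 9.623 × 42.93 × 0.8993 = 274.7 m
D_f = 1.37 × 274.7 = 376.3 m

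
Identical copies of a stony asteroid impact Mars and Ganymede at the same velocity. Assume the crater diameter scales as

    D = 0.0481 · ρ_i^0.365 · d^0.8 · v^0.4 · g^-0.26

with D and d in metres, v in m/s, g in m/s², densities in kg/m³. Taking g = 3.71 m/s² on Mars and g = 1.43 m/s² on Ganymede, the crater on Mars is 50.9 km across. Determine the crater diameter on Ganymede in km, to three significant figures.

D ≈ 65.2 km

All impactor-dependent factors cancel in the ratio, leaving D_Ganymede/D_Mars = (g_Ganymede/g_Mars)^-0.26.
(1.43/3.71)^-0.26 = 0.3854^-0.26 = 1.281
D_Ganymede = 1.281 × 50.9 km = 65.2 km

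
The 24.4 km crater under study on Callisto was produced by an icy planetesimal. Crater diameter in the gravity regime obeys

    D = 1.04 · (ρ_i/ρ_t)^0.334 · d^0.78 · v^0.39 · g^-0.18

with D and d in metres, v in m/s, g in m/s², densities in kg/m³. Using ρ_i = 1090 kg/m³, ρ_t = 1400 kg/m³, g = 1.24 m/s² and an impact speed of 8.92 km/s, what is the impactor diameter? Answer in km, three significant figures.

Rearranging for d: d = [D / (1.04 · (1090/1400)^0.334 · 8920^0.39 · 1.24^-0.18)]^(1/0.78).
D = 24400 m.
(1090/1400)^0.334 = 0.9198
8920^0.39 = 34.73
1.24^-0.18 = 0.9620
Denominator = 1.04 × 0.9198 × 34.73 × 0.9620 = 31.96
D / 31.96 = 24400 / 31.96 = 763.5
d = 763.5^(1/0.78) = 763.5^1.2821 = 4966 m

d ≈ 4.97 km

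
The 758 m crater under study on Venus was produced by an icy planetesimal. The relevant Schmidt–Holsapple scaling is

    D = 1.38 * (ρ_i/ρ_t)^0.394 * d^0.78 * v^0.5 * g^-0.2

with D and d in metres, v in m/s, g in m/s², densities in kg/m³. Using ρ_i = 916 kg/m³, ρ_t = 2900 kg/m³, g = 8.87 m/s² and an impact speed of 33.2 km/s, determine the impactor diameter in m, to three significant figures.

d ≈ 12.9 m

Rearranging for d: d = [D / (1.38 · (916/2900)^0.394 · 33200^0.5 · 8.87^-0.2)]^(1/0.78).
(916/2900)^0.394 = 0.6350
33200^0.5 = 182.2
8.87^-0.2 = 0.6463
Denominator = 1.38 × 0.6350 × 182.2 × 0.6463 = 103.2
D / 103.2 = 758 / 103.2 = 7.345
d = 7.345^(1/0.78) = 7.345^1.2821 = 12.89 m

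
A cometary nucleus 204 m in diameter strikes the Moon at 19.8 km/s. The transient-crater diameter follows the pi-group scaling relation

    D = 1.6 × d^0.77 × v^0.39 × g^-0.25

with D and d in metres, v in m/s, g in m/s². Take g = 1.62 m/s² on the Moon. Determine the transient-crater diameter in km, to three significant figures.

D ≈ 4.04 km

In SI units: v = 19800 m/s.
d^0.77 = 204^0.77 = 60.04
v^0.39 = 19800^0.39 = 47.39
g^-0.25 = 1.62^-0.25 = 0.8864
D = 1.6 × 60.04 × 47.39 × 0.8864 = 4035 m
   = 4.035 km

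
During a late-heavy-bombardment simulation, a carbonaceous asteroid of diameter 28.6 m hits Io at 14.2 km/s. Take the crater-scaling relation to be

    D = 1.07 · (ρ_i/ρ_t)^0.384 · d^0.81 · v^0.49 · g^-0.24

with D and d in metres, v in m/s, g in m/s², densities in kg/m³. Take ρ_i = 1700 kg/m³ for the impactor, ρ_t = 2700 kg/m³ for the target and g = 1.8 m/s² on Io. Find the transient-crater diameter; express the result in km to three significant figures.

In SI units: v = 14200 m/s.
(ρ_i/ρ_t)^0.384 = (1700/2700)^0.384 = 0.8372
d^0.81 = 28.6^0.81 = 15.12
v^0.49 = 14200^0.49 = 108.3
g^-0.24 = 1.8^-0.24 = 0.8684
D = 1.07 × 0.8372 × 15.12 × 108.3 × 0.8684 = 1274 m
   = 1.274 km

D ≈ 1.27 km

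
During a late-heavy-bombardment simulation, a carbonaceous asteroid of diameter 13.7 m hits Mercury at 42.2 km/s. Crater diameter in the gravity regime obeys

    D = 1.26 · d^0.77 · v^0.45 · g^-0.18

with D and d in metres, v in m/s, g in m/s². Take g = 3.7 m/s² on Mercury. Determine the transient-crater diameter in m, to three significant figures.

In SI units: v = 42200 m/s.
d^0.77 = 13.7^0.77 = 7.504
v^0.45 = 42200^0.45 = 120.6
g^-0.18 = 3.7^-0.18 = 0.7902
D = 1.26 × 7.504 × 120.6 × 0.7902 = 901.0 m

D ≈ 901 m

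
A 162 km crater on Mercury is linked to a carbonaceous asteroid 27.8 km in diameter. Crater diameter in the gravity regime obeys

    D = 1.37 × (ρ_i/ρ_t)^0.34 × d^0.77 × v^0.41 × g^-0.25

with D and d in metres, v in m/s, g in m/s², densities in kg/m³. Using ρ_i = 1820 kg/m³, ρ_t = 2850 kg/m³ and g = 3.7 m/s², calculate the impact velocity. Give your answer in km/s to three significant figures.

Rearranging for v: v = [D / (1.37 · (1820/2850)^0.34 · 27800^0.77 · 3.7^-0.25)]^(1/0.41).
D = 162000 m.
(1820/2850)^0.34 = 0.8586
27800^0.77 = 2642
3.7^-0.25 = 0.7210
Denominator = 1.37 × 0.8586 × 2642 × 0.7210 = 2241
D / 2241 = 162000 / 2241 = 72.29
v = 72.29^(1/0.41) = 72.29^2.439 = 34221 m/s

v ≈ 34.2 km/s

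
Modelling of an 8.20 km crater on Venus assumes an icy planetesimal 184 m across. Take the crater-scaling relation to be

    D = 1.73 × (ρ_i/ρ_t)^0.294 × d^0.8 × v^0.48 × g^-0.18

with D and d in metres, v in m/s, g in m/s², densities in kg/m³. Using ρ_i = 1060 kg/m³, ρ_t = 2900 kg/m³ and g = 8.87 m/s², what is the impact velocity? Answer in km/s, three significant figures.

Rearranging for v: v = [D / (1.73 · (1060/2900)^0.294 · 184^0.8 · 8.87^-0.18)]^(1/0.48).
D = 8200 m.
(1060/2900)^0.294 = 0.7439
184^0.8 = 64.84
8.87^-0.18 = 0.6751
Denominator = 1.73 × 0.7439 × 64.84 × 0.6751 = 56.33
D / 56.33 = 8200 / 56.33 = 145.6
v = 145.6^(1/0.48) = 145.6^2.0833 = 32101 m/s

v ≈ 32.1 km/s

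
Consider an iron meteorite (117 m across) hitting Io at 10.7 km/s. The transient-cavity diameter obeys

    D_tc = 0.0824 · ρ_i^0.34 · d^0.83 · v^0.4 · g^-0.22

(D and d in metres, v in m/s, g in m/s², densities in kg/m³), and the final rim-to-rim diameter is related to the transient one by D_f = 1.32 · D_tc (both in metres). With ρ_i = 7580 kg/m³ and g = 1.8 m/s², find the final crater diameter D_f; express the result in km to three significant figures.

v = 10700 m/s.
ρ_i^0.34 = 7580^0.34 = 20.85
d^0.83 = 117^0.83 = 52.07
v^0.4 = 10700^0.4 = 40.90
g^-0.22 = 1.8^-0.22 = 0.8787
D_tc = 0.0824 × 20.85 × 52.07 × 40.90 × 0.8787 = 3215 m
D_f = 1.32 × 3215 = 4244 m
     = 4.244 km

D_f ≈ 4.24 km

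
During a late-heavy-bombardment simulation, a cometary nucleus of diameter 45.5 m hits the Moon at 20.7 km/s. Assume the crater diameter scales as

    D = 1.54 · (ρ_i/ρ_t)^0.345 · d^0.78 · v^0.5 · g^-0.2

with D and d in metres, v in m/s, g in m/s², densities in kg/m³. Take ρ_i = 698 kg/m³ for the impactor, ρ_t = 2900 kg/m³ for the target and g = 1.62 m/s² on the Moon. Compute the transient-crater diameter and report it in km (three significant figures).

D ≈ 2.42 km

In SI units: v = 20700 m/s.
(ρ_i/ρ_t)^0.345 = (698/2900)^0.345 = 0.6118
d^0.78 = 45.5^0.78 = 19.64
v^0.5 = 20700^0.5 = 143.9
g^-0.2 = 1.62^-0.2 = 0.9080
D = 1.54 × 0.6118 × 19.64 × 143.9 × 0.9080 = 2418 m
   = 2.418 km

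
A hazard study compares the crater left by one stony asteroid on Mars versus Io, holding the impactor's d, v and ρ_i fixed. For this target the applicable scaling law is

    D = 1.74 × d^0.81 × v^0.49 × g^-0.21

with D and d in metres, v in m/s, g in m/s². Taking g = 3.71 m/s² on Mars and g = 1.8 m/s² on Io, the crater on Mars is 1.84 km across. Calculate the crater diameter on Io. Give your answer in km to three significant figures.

D ≈ 2.14 km

All impactor-dependent factors cancel in the ratio, leaving D_Io/D_Mars = (g_Io/g_Mars)^-0.21.
(1.8/3.71)^-0.21 = 0.4852^-0.21 = 1.164
D_Io = 1.164 × 1.84 km = 2.14 km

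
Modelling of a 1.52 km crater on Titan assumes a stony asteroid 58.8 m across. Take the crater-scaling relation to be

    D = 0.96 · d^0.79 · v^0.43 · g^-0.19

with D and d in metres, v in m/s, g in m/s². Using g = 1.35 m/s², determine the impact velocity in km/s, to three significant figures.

v ≈ 17.7 km/s

Rearranging for v: v = [D / (0.96 · 58.8^0.79 · 1.35^-0.19)]^(1/0.43).
D = 1520 m.
58.8^0.79 = 24.99
1.35^-0.19 = 0.9446
Denominator = 0.96 × 24.99 × 0.9446 = 22.66
D / 22.66 = 1520 / 22.66 = 67.08
v = 67.08^(1/0.43) = 67.08^2.3256 = 17698 m/s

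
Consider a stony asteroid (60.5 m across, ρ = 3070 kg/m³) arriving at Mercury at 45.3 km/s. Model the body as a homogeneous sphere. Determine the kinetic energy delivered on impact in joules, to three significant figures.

v = 45300 m/s.
Mass m = (π/6) ρ d³ = (π/6) × 3070 × (60.5)³ = 3.560 × 10^8 kg
E = ½ m v² = 0.5 × 3.560 × 10^8 × (45300)² = 3.653 × 10^17 J

E ≈ 3.65 × 10^17 J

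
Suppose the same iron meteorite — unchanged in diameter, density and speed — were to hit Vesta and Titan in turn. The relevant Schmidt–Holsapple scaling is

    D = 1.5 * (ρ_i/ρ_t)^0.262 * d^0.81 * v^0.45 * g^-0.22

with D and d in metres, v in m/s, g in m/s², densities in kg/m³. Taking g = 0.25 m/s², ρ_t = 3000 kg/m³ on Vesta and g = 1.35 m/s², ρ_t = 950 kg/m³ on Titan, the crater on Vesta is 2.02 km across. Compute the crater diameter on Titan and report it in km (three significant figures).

The impactor-only factors (d, v, ρ_i) cancel in the ratio, leaving D_Titan/D_Vesta = (g_Titan/g_Vesta)^-0.22 · (ρ_t,Vesta/ρ_t,Titan)^0.262.
(1.35/0.25)^-0.22 = 5.400^-0.22 = 0.6900
(3000/950)^0.262 = 3.158^0.262 = 1.352
Ratio = 0.6900 × 1.352 = 0.9329
D_Titan = 0.9329 × 2.02 km = 1.88 km

D ≈ 1.88 km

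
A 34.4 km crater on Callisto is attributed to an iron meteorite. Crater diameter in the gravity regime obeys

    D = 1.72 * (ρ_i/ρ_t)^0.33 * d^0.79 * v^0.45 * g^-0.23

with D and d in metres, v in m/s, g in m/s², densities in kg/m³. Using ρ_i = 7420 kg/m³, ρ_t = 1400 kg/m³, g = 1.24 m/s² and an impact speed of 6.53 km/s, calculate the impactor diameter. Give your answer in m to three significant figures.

Rearranging for d: d = [D / (1.72 · (7420/1400)^0.33 · 6530^0.45 · 1.24^-0.23)]^(1/0.79).
D = 34400 m.
(7420/1400)^0.33 = 1.734
6530^0.45 = 52.08
1.24^-0.23 = 0.9517
Denominator = 1.72 × 1.734 × 52.08 × 0.9517 = 147.8
D / 147.8 = 34400 / 147.8 = 232.7
d = 232.7^(1/0.79) = 232.7^1.2658 = 990.6 m

d ≈ 991 m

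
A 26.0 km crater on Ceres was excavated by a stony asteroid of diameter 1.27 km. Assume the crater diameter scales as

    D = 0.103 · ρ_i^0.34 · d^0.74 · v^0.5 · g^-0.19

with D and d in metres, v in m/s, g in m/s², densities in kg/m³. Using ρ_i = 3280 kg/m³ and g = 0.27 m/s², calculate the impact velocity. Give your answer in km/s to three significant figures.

v ≈ 4.02 km/s

Rearranging for v: v = [D / (0.103 · 3280^0.34 · 1270^0.74 · 0.27^-0.19)]^(1/0.5).
D = 26000 m.
3280^0.34 = 15.68
1270^0.74 = 198.1
0.27^-0.19 = 1.282
Denominator = 0.103 × 15.68 × 198.1 × 1.282 = 410.2
D / 410.2 = 26000 / 410.2 = 63.38
v = 63.38^(1/0.5) = 63.38^2 = 4017 m/s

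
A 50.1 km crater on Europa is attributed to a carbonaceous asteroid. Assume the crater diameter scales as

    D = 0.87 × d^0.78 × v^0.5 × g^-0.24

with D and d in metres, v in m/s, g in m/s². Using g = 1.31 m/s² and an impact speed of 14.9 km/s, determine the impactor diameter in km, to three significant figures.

Rearranging for d: d = [D / (0.87 · 14900^0.5 · 1.31^-0.24)]^(1/0.78).
D = 50100 m.
14900^0.5 = 122.1
1.31^-0.24 = 0.9372
Denominator = 0.87 × 122.1 × 0.9372 = 99.56
D / 99.56 = 50100 / 99.56 = 503.2
d = 503.2^(1/0.78) = 503.2^1.2821 = 2910 m

d ≈ 2.91 km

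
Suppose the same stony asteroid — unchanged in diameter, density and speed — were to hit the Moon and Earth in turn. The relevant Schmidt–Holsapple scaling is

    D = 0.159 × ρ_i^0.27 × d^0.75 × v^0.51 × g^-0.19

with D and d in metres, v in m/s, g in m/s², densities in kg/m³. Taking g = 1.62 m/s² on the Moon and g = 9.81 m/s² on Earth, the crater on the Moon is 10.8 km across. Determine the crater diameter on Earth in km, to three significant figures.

All impactor-dependent factors cancel in the ratio, leaving D_Earth/D_Moon = (g_Earth/g_Moon)^-0.19.
(9.81/1.62)^-0.19 = 6.056^-0.19 = 0.7102
D_Earth = 0.7102 × 10.8 km = 7.67 km

D ≈ 7.67 km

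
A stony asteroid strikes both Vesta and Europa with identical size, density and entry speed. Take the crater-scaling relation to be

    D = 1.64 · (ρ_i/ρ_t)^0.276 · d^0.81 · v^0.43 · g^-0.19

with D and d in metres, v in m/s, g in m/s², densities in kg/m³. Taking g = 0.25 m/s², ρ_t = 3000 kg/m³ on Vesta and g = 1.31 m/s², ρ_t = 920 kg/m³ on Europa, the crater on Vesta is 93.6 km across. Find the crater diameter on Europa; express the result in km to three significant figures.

The impactor-only factors (d, v, ρ_i) cancel in the ratio, leaving D_Europa/D_Vesta = (g_Europa/g_Vesta)^-0.19 · (ρ_t,Vesta/ρ_t,Europa)^0.276.
(1.31/0.25)^-0.19 = 5.240^-0.19 = 0.7300
(3000/920)^0.276 = 3.261^0.276 = 1.386
Ratio = 0.7300 × 1.386 = 1.012
D_Europa = 1.012 × 93.6 km = 94.7 km

D ≈ 94.7 km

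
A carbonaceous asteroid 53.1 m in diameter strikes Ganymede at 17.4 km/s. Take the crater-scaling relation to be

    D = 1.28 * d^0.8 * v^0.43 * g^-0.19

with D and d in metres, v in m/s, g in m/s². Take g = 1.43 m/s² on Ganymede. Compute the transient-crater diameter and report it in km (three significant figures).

D ≈ 1.91 km

In SI units: v = 17400 m/s.
d^0.8 = 53.1^0.8 = 23.99
v^0.43 = 17400^0.43 = 66.59
g^-0.19 = 1.43^-0.19 = 0.9343
D = 1.28 × 23.99 × 66.59 × 0.9343 = 1910 m
   = 1.910 km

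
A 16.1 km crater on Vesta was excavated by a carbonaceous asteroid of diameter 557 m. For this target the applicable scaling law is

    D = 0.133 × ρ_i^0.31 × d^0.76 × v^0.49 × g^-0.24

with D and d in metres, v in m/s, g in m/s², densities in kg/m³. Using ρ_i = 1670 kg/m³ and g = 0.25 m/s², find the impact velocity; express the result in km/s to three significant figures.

Rearranging for v: v = [D / (0.133 · 1670^0.31 · 557^0.76 · 0.25^-0.24)]^(1/0.49).
D = 16100 m.
1670^0.31 = 9.978
557^0.76 = 122.1
0.25^-0.24 = 1.395
Denominator = 0.133 × 9.978 × 122.1 × 1.395 = 226.0
D / 226.0 = 16100 / 226.0 = 71.24
v = 71.24^(1/0.49) = 71.24^2.0408 = 6040 m/s

v ≈ 6.04 km/s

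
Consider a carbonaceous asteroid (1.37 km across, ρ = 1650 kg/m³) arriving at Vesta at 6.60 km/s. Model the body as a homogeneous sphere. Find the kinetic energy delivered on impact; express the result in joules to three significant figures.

E ≈ 4.84 × 10^19 J

d = 1370 m; v = 6600 m/s.
Mass m = (π/6) ρ d³ = (π/6) × 1650 × (1370)³ = 2.221 × 10^12 kg
E = ½ m v² = 0.5 × 2.221 × 10^12 × (6600)² = 4.837 × 10^19 J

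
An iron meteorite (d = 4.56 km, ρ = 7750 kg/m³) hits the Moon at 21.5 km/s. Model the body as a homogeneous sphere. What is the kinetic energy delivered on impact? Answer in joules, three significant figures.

d = 4560 m; v = 21500 m/s.
Mass m = (π/6) ρ d³ = (π/6) × 7750 × (4560)³ = 3.848 × 10^14 kg
E = ½ m v² = 0.5 × 3.848 × 10^14 × (21500)² = 8.894 × 10^22 J

E ≈ 8.89 × 10^22 J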